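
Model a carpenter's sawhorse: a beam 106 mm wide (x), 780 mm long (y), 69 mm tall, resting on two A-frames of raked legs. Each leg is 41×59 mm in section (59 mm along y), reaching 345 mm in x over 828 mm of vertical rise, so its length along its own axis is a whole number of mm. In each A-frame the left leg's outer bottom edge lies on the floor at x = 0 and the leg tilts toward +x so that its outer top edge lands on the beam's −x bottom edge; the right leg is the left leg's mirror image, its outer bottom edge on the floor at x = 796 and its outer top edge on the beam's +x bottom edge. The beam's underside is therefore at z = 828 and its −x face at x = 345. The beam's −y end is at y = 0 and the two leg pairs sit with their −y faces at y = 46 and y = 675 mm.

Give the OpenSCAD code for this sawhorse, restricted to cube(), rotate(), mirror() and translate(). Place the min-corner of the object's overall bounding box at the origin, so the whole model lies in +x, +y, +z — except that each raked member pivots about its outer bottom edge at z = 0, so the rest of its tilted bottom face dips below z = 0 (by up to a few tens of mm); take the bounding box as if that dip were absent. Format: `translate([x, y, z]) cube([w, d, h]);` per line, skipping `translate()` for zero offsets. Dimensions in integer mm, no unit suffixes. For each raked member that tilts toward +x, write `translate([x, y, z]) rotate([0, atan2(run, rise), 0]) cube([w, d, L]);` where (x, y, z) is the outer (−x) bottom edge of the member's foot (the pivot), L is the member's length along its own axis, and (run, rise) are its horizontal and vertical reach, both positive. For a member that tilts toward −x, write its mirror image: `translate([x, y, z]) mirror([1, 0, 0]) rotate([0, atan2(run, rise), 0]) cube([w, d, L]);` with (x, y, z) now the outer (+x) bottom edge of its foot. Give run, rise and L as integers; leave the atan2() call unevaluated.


translate([345, 0, 828]) cube([106, 780, 69]);
translate([0, 46, 0]) rotate([0, atan2(345, 828), 0]) cube([41, 59, 897]);
translate([796, 46, 0]) mirror([1, 0, 0]) rotate([0, atan2(345, 828), 0]) cube([41, 59, 897]);
translate([0, 675, 0]) rotate([0, atan2(345, 828), 0]) cube([41, 59, 897]);
translate([796, 675, 0]) mirror([1, 0, 0]) rotate([0, atan2(345, 828), 0]) cube([41, 59, 897]);


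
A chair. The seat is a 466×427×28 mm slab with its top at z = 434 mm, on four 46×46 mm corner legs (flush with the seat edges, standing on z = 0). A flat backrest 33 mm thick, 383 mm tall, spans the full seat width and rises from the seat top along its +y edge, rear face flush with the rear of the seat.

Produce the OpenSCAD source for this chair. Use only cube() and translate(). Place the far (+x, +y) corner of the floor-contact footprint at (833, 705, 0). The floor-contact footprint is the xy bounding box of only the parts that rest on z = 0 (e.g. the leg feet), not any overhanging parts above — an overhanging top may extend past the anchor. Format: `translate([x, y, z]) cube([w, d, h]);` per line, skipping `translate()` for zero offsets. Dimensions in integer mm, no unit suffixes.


// leg_h = 434 - 28 = 406
translate([367, 278, 406]) cube([466, 427, 28]);
translate([367, 278, 0]) cube([46, 46, 406]);
translate([787, 278, 0]) cube([46, 46, 406]);
translate([367, 659, 0]) cube([46, 46, 406]);
translate([787, 659, 0]) cube([46, 46, 406]);
translate([367, 672, 434]) cube([466, 33, 383]);


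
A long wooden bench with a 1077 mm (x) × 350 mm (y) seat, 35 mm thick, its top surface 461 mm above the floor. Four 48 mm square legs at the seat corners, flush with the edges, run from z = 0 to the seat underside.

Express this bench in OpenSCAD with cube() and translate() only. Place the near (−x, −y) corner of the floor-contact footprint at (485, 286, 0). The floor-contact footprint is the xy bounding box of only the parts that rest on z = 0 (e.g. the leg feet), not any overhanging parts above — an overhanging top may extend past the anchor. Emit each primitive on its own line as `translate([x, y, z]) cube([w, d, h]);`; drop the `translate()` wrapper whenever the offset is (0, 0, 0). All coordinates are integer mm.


translate([485, 286, 426]) cube([1077, 350, 35]);
translate([485, 286, 0]) cube([48, 48, 426]);
translate([485, 588, 0]) cube([48, 48, 426]);
translate([1514, 286, 0]) cube([48, 48, 426]);
translate([1514, 588, 0]) cube([48, 48, 426]);


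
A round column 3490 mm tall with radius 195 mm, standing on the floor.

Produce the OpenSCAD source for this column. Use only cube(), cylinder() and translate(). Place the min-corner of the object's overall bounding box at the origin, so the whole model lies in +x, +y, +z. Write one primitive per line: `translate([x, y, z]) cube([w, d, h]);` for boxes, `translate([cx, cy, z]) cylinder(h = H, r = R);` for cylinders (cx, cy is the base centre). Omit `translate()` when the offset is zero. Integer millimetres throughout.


translate([195, 195, 0]) cylinder(h = 3490, r = 195);


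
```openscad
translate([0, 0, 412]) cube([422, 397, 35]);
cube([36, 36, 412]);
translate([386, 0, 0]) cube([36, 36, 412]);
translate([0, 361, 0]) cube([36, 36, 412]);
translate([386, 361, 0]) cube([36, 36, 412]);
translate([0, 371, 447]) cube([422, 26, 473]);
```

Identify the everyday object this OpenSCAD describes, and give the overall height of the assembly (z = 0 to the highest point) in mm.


A chair. The overall height is 920 mm.

A slab on four corner posts with a tall panel at the back — a chair. The seat slab sits at z = 412 with thickness 35, and the 473 mm backrest starts at the seat top, so the overall height is 412 + 35 + 473 = 920 mm.


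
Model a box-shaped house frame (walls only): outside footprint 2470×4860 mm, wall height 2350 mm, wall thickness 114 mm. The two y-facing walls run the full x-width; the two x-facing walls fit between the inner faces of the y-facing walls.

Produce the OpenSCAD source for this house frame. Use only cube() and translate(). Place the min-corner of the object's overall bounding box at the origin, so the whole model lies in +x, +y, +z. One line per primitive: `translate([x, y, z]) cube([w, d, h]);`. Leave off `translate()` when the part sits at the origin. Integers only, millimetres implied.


cube([2470, 114, 2350]);
translate([0, 4746, 0]) cube([2470, 114, 2350]);
translate([0, 114, 0]) cube([114, 4632, 2350]);
translate([2356, 114, 0]) cube([114, 4632, 2350]);


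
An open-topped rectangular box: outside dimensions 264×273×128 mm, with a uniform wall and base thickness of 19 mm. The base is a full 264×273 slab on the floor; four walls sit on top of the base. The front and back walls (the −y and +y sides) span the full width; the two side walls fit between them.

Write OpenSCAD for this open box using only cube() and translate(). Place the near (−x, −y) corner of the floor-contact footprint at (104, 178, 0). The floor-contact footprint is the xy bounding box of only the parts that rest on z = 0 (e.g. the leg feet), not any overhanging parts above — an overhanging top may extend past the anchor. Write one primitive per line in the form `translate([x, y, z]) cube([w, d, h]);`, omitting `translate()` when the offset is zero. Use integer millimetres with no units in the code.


translate([104, 178, 0]) cube([264, 273, 19]);
translate([104, 178, 19]) cube([264, 19, 109]);
translate([104, 432, 19]) cube([264, 19, 109]);
translate([104, 197, 19]) cube([19, 235, 109]);
translate([349, 197, 19]) cube([19, 235, 109]);


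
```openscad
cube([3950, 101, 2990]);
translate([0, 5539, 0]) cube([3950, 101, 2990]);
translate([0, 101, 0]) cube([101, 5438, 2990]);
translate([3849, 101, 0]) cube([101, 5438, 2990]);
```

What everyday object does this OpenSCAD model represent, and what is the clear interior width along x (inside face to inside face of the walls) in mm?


A house (or room) frame. The interior width is 3748 mm.

Four 2990 mm walls enclosing a rectangle with no floor or roof — a room or house frame. Outside width is 3950 mm and wall thickness is 101 mm, so the interior width is 3950 − 2 × 101 = 3748 mm.


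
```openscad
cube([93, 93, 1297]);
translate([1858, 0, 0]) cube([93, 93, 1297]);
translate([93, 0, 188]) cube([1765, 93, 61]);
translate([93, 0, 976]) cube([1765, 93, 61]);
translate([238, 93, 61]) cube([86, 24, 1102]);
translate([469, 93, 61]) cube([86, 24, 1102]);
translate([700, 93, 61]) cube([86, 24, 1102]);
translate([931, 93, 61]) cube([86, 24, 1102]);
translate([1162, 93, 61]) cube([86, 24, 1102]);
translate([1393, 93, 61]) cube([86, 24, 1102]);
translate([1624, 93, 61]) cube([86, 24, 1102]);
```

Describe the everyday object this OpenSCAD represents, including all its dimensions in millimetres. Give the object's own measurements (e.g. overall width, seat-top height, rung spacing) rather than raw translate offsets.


A fence section. Two 93×93 mm posts, 1297 mm tall, stand on the floor with a clear span of 1765 mm between their inner faces. Two horizontal rails of 93×61 mm section span the gap between the posts with their undersides at z = 188 mm and z = 976 mm, flush with the posts' −y face. 7 pickets, each 86 mm wide, 24 mm thick and 1102 mm tall, are fixed to the +y face of the rails with their bottoms at z = 61 mm, spaced across the span with a 145 mm gap after the −x post and between neighbouring pickets, with 148 mm left before the +x post.


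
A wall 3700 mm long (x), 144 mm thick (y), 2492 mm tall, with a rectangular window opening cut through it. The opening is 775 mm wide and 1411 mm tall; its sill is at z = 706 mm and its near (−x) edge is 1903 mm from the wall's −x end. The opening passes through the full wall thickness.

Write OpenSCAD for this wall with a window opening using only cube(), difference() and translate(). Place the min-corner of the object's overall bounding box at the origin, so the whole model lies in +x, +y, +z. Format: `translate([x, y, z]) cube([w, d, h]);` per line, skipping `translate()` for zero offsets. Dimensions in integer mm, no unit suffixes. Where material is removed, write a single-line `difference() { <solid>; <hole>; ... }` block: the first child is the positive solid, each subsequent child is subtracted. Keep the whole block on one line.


difference() { cube([3700, 144, 2492]); translate([1903, 0, 706]) cube([775, 144, 1411]); }


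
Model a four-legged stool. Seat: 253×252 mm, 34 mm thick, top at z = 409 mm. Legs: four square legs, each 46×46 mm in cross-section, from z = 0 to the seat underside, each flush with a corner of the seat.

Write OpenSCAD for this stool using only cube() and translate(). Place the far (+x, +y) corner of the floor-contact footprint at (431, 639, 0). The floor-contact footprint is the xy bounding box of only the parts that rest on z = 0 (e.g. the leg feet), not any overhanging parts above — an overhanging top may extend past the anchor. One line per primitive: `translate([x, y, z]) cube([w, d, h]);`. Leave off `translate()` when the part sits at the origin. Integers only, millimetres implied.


// leg_h = 409 - 34 = 375
translate([178, 387, 375]) cube([253, 252, 34]);
translate([178, 387, 0]) cube([46, 46, 375]);
translate([385, 387, 0]) cube([46, 46, 375]);
translate([178, 593, 0]) cube([46, 46, 375]);
translate([385, 593, 0]) cube([46, 46, 375]);


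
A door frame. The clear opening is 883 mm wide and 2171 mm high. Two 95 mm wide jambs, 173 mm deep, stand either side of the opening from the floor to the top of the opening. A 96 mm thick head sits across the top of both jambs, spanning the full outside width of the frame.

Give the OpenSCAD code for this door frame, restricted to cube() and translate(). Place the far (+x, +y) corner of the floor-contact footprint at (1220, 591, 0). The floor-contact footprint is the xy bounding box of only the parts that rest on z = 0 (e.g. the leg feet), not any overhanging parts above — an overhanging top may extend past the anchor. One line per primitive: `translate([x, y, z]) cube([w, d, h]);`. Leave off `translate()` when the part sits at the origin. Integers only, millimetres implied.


translate([147, 418, 0]) cube([95, 173, 2171]);
translate([1125, 418, 0]) cube([95, 173, 2171]);
translate([147, 418, 2171]) cube([1073, 173, 96]);


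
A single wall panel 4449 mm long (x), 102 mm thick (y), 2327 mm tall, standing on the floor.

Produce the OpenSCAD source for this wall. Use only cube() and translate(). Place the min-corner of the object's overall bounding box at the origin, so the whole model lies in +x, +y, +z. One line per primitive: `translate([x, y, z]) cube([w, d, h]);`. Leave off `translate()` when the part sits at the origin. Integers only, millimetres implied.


cube([4449, 102, 2327]);


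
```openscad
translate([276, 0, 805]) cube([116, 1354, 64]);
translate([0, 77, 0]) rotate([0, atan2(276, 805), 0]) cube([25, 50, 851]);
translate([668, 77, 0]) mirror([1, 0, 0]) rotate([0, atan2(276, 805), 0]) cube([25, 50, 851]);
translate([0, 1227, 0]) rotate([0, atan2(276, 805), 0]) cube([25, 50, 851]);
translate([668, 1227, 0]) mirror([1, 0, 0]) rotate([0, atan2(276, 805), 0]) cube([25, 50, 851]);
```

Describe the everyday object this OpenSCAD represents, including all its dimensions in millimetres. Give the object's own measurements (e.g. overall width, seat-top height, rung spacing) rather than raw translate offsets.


A sawhorse. A 116×1354×64 mm beam (x, y, z) sits on two A-frame leg pairs. Each pair is two raked legs of 25×50 mm section (50 mm along y) splaying symmetrically in x. Each leg rises 805 mm vertically over 276 mm of horizontal reach and is 851 mm long along its own axis. Every leg's outer bottom edge rests on the floor and its outer top edge meets a bottom edge of the beam — the left legs (tilting toward +x) meet the beam's −x bottom edge, the right legs (their mirror images, tilting toward −x) meet its +x bottom edge — so the leg tops tuck under the beam, the beam's underside is 805 mm above the floor, and the feet are 668 mm apart outside-to-outside with the beam centred between them. The two leg pairs are set in 77 mm from either end of the beam.


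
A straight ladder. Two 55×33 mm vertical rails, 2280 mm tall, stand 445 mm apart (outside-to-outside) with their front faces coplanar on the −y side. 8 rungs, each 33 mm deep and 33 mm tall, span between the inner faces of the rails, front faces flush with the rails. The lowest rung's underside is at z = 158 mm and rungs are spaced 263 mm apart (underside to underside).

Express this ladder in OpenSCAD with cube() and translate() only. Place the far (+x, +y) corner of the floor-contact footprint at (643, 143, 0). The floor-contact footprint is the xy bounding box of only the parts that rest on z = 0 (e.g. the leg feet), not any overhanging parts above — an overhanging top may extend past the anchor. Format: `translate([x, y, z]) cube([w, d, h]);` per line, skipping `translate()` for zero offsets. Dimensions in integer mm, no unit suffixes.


translate([198, 110, 0]) cube([55, 33, 2280]);
translate([588, 110, 0]) cube([55, 33, 2280]);
translate([253, 110, 158]) cube([335, 33, 33]);
translate([253, 110, 421]) cube([335, 33, 33]);
translate([253, 110, 684]) cube([335, 33, 33]);
translate([253, 110, 947]) cube([335, 33, 33]);
translate([253, 110, 1210]) cube([335, 33, 33]);
translate([253, 110, 1473]) cube([335, 33, 33]);
translate([253, 110, 1736]) cube([335, 33, 33]);
translate([253, 110, 1999]) cube([335, 33, 33]);


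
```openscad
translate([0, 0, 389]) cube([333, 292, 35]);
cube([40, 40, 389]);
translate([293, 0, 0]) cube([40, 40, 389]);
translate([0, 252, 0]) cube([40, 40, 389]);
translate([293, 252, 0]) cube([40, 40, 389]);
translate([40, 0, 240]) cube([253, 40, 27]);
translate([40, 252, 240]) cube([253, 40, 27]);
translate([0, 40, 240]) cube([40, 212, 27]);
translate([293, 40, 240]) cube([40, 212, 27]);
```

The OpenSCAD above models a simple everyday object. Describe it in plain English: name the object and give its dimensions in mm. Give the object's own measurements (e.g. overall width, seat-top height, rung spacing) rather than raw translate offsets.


A four-legged stool. The seat is a 333×292×35 mm slab whose top surface is at z = 424 mm; four square legs, each 40×40 mm in cross-section, run from the floor (z = 0) to the underside of the seat, each flush with a corner of the seat. Four stretchers, 40 mm wide and 27 mm tall, connect adjacent legs with their undersides at z = 240 mm, each running between the inner faces of the legs it joins and aligned with the legs' outer faces on the other axis.


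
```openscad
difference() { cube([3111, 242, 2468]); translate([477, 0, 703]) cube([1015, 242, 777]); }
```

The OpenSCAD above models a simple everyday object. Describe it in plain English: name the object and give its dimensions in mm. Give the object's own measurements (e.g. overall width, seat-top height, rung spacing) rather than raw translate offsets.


A wall 3111 mm long (x), 242 mm thick (y), 2468 mm tall, with a rectangular window opening cut through it. The opening is 1015 mm wide and 777 mm tall; its sill is at z = 703 mm and its near (−x) edge is 477 mm from the wall's −x end. The opening passes through the full wall thickness.


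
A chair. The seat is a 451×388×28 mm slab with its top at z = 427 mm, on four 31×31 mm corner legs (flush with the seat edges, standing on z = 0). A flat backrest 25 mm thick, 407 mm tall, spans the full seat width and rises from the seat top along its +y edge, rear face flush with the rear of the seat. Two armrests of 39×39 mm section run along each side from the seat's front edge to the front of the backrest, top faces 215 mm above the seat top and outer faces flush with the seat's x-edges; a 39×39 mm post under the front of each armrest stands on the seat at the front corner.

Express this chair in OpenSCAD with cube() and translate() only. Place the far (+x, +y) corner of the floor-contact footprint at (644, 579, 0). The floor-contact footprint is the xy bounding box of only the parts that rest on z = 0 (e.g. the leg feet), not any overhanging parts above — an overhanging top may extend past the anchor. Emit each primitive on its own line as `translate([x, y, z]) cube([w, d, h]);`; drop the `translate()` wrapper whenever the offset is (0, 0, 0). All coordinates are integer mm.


translate([193, 191, 399]) cube([451, 388, 28]);
translate([193, 191, 0]) cube([31, 31, 399]);
translate([613, 191, 0]) cube([31, 31, 399]);
translate([193, 548, 0]) cube([31, 31, 399]);
translate([613, 548, 0]) cube([31, 31, 399]);
translate([193, 554, 427]) cube([451, 25, 407]);
translate([193, 191, 603]) cube([39, 363, 39]);
translate([605, 191, 603]) cube([39, 363, 39]);
translate([193, 191, 427]) cube([39, 39, 176]);
translate([605, 191, 427]) cube([39, 39, 176]);


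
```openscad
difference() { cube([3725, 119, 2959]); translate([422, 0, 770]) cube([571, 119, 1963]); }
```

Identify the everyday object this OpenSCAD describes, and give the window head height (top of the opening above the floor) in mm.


A wall with a window opening. The window head height is 2733 mm.

A wall with a rectangular opening subtracted — a window. Sill at z = 770, opening 1963 mm tall, so the head is at 770 + 1963 = 2733 mm.


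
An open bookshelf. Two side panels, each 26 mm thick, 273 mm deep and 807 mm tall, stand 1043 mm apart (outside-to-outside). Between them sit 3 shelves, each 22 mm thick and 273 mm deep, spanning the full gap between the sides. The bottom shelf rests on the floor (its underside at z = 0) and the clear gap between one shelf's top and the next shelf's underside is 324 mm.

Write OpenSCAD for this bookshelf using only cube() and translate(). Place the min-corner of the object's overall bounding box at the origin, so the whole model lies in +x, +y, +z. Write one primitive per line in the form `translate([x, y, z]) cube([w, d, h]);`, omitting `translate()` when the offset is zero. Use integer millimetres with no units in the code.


cube([26, 273, 807]);
translate([1017, 0, 0]) cube([26, 273, 807]);
translate([26, 0, 0]) cube([991, 273, 22]);
translate([26, 0, 346]) cube([991, 273, 22]);
translate([26, 0, 692]) cube([991, 273, 22]);


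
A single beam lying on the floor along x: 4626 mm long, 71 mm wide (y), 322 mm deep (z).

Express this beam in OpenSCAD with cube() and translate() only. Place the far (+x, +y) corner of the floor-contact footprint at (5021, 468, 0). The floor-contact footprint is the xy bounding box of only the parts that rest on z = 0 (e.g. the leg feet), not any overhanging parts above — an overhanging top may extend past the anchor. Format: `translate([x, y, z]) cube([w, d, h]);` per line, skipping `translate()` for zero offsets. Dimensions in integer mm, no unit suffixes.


translate([395, 397, 0]) cube([4626, 71, 322]);


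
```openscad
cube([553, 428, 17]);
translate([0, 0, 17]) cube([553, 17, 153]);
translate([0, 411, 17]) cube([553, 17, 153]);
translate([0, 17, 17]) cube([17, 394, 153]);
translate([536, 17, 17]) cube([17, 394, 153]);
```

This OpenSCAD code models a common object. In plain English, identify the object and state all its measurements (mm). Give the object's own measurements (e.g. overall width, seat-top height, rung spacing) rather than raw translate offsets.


An open-topped rectangular box: outside dimensions 553×428×170 mm, with a uniform wall and base thickness of 17 mm. The base is a full 553×428 slab on the floor; four walls sit on top of the base. The front and back walls (the −y and +y sides) span the full width; the two side walls fit between them.


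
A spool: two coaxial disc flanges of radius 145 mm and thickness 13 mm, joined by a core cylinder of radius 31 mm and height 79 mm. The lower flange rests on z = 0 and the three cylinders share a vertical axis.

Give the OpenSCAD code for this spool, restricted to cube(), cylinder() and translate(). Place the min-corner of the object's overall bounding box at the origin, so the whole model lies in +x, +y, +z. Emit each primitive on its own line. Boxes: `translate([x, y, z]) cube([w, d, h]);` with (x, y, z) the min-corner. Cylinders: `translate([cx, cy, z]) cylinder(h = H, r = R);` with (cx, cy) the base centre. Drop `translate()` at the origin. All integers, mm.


translate([145, 145, 0]) cylinder(h = 13, r = 145);
translate([145, 145, 13]) cylinder(h = 79, r = 31);
translate([145, 145, 92]) cylinder(h = 13, r = 145);


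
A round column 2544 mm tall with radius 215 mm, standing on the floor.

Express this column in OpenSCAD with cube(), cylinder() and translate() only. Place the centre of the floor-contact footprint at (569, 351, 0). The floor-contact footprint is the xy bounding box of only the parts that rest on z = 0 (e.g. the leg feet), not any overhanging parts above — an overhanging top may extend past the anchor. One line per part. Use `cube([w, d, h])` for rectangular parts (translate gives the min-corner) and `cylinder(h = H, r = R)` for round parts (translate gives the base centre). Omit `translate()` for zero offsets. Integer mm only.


translate([569, 351, 0]) cylinder(h = 2544, r = 215);


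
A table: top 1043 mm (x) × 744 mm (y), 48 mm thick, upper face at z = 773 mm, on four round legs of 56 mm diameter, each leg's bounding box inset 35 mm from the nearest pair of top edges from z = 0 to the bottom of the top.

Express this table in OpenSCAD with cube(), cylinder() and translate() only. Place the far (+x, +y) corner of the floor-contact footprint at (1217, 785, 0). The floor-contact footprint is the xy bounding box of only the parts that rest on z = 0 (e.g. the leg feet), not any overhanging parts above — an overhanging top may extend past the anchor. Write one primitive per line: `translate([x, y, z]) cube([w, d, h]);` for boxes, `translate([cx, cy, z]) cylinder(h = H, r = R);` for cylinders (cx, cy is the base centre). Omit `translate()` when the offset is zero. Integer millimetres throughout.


translate([209, 76, 725]) cube([1043, 744, 48]);
translate([272, 139, 0]) cylinder(h = 725, r = 28);
translate([1189, 139, 0]) cylinder(h = 725, r = 28);
translate([272, 757, 0]) cylinder(h = 725, r = 28);
translate([1189, 757, 0]) cylinder(h = 725, r = 28);


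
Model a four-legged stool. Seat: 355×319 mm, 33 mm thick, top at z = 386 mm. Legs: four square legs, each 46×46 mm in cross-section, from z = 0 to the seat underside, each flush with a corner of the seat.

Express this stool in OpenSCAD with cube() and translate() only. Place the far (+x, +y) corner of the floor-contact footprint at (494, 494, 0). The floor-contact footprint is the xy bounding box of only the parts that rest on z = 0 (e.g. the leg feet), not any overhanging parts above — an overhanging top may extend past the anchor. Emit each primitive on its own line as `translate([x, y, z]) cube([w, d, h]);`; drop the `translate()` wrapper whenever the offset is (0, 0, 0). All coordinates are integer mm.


translate([139, 175, 353]) cube([355, 319, 33]);
translate([139, 175, 0]) cube([46, 46, 353]);
translate([448, 175, 0]) cube([46, 46, 353]);
translate([139, 448, 0]) cube([46, 46, 353]);
translate([448, 448, 0]) cube([46, 46, 353]);


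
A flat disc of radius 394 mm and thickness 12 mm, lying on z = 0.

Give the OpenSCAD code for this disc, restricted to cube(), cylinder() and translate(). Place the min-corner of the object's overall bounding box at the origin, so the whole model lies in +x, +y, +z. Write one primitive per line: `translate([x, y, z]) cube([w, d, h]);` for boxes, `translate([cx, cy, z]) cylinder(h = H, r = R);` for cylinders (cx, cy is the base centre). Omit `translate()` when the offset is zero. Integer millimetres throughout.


translate([394, 394, 0]) cylinder(h = 12, r = 394);


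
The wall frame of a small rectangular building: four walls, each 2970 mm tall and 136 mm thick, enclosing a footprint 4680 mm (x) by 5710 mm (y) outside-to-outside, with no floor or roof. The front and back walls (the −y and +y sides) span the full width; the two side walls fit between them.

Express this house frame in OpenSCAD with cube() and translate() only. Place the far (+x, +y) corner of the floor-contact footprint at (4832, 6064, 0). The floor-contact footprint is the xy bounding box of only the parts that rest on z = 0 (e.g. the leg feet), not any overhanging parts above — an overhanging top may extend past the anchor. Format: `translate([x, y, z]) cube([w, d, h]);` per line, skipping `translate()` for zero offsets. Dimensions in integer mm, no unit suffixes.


translate([152, 354, 0]) cube([4680, 136, 2970]);
translate([152, 5928, 0]) cube([4680, 136, 2970]);
translate([152, 490, 0]) cube([136, 5438, 2970]);
translate([4696, 490, 0]) cube([136, 5438, 2970]);


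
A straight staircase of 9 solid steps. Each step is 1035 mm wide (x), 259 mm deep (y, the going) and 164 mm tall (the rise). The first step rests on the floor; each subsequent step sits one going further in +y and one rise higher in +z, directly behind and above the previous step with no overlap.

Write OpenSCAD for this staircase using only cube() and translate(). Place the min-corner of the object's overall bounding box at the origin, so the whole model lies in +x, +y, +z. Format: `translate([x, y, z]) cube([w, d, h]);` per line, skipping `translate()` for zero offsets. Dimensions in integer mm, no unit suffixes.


cube([1035, 259, 164]);
translate([0, 259, 164]) cube([1035, 259, 164]);
translate([0, 518, 328]) cube([1035, 259, 164]);
translate([0, 777, 492]) cube([1035, 259, 164]);
translate([0, 1036, 656]) cube([1035, 259, 164]);
translate([0, 1295, 820]) cube([1035, 259, 164]);
translate([0, 1554, 984]) cube([1035, 259, 164]);
translate([0, 1813, 1148]) cube([1035, 259, 164]);
translate([0, 2072, 1312]) cube([1035, 259, 164]);


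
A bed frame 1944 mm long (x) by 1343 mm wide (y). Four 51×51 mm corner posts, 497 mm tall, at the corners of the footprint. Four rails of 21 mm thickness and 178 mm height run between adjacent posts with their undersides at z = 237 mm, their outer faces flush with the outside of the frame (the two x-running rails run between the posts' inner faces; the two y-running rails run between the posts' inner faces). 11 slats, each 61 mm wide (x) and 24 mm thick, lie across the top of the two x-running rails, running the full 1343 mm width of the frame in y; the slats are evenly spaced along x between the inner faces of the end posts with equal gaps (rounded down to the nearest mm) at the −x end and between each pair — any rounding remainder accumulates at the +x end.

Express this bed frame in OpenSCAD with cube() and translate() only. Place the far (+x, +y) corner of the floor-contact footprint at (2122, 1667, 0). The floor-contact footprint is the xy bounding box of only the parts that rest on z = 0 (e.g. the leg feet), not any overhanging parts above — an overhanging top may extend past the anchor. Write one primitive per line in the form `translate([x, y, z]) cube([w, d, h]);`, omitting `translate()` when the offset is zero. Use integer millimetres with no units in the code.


// slat z = rail_z + rail_h = 237 + 178 = 415
// slat gap = ⌊(1842 − 11·61) / 12⌋ = 97
translate([178, 324, 0]) cube([51, 51, 497]);
translate([178, 1616, 0]) cube([51, 51, 497]);
translate([2071, 324, 0]) cube([51, 51, 497]);
translate([2071, 1616, 0]) cube([51, 51, 497]);
translate([229, 324, 237]) cube([1842, 21, 178]);
translate([229, 1646, 237]) cube([1842, 21, 178]);
translate([178, 375, 237]) cube([21, 1241, 178]);
translate([2101, 375, 237]) cube([21, 1241, 178]);
translate([326, 324, 415]) cube([61, 1343, 24]);
translate([484, 324, 415]) cube([61, 1343, 24]);
translate([642, 324, 415]) cube([61, 1343, 24]);
translate([800, 324, 415]) cube([61, 1343, 24]);
translate([958, 324, 415]) cube([61, 1343, 24]);
translate([1116, 324, 415]) cube([61, 1343, 24]);
translate([1274, 324, 415]) cube([61, 1343, 24]);
translate([1432, 324, 415]) cube([61, 1343, 24]);
translate([1590, 324, 415]) cube([61, 1343, 24]);
translate([1748, 324, 415]) cube([61, 1343, 24]);
translate([1906, 324, 415]) cube([61, 1343, 24]);


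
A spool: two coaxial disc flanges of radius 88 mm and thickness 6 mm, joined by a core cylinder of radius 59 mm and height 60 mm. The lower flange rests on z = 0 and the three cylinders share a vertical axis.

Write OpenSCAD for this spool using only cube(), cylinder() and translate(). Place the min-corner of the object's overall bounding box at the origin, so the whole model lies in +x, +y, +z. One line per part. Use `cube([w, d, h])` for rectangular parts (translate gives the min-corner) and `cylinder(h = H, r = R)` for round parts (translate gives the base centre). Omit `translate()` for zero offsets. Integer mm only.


translate([88, 88, 0]) cylinder(h = 6, r = 88);
translate([88, 88, 6]) cylinder(h = 60, r = 59);
translate([88, 88, 66]) cylinder(h = 6, r = 88);


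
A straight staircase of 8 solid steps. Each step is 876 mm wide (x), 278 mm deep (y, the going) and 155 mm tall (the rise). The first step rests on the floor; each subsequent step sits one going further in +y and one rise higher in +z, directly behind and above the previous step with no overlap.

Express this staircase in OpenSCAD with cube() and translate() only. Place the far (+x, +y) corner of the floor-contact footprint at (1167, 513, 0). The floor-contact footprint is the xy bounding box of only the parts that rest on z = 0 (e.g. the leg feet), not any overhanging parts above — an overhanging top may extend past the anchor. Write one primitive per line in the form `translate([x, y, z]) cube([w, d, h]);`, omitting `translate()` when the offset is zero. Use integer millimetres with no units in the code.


translate([291, 235, 0]) cube([876, 278, 155]);
translate([291, 513, 155]) cube([876, 278, 155]);
translate([291, 791, 310]) cube([876, 278, 155]);
translate([291, 1069, 465]) cube([876, 278, 155]);
translate([291, 1347, 620]) cube([876, 278, 155]);
translate([291, 1625, 775]) cube([876, 278, 155]);
translate([291, 1903, 930]) cube([876, 278, 155]);
translate([291, 2181, 1085]) cube([876, 278, 155]);


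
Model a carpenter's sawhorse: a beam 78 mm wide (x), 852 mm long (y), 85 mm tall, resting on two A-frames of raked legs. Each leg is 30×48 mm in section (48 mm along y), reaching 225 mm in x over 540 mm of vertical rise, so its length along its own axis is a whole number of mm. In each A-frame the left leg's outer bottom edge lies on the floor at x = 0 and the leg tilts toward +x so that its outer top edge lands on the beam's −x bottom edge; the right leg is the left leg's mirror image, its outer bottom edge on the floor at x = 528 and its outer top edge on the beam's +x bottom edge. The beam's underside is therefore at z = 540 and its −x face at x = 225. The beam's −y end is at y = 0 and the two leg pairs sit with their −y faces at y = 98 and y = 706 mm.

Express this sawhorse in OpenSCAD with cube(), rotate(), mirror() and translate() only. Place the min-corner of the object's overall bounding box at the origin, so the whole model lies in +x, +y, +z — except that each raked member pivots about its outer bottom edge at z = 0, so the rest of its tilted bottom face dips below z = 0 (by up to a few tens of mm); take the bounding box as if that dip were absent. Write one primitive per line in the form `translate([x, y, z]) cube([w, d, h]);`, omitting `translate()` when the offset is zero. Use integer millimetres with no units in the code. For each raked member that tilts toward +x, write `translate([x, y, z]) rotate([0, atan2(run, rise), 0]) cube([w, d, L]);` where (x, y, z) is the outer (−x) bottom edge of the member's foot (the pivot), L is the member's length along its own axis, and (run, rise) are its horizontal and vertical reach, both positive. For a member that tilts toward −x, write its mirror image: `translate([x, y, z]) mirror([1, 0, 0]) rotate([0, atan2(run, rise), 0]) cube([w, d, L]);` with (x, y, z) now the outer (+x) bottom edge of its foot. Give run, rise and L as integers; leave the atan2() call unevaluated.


translate([225, 0, 540]) cube([78, 852, 85]);
translate([0, 98, 0]) rotate([0, atan2(225, 540), 0]) cube([30, 48, 585]);
translate([528, 98, 0]) mirror([1, 0, 0]) rotate([0, atan2(225, 540), 0]) cube([30, 48, 585]);
translate([0, 706, 0]) rotate([0, atan2(225, 540), 0]) cube([30, 48, 585]);
translate([528, 706, 0]) mirror([1, 0, 0]) rotate([0, atan2(225, 540), 0]) cube([30, 48, 585]);


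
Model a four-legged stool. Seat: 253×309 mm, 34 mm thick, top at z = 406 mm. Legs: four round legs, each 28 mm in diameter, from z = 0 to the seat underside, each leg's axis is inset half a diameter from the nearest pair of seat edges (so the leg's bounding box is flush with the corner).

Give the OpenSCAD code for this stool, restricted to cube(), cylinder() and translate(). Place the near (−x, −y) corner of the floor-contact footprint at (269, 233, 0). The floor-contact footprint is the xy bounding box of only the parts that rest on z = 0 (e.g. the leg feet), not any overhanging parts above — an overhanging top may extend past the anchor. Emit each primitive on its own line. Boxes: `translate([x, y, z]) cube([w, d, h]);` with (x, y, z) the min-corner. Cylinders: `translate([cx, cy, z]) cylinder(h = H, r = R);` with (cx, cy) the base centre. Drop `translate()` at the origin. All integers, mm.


translate([269, 233, 372]) cube([253, 309, 34]);
translate([283, 247, 0]) cylinder(h = 372, r = 14);
translate([508, 247, 0]) cylinder(h = 372, r = 14);
translate([283, 528, 0]) cylinder(h = 372, r = 14);
translate([508, 528, 0]) cylinder(h = 372, r = 14);


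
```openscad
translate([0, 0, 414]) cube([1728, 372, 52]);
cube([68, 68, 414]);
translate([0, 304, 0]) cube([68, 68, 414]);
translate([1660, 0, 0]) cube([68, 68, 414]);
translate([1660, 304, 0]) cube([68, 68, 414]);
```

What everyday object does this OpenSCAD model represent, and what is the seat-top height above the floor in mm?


A bench. The seat-top height is 466 mm.

A long slab on four corner posts — a bench. The slab sits at z = 414 with thickness 52, so the top is 414 + 52 = 466 mm.


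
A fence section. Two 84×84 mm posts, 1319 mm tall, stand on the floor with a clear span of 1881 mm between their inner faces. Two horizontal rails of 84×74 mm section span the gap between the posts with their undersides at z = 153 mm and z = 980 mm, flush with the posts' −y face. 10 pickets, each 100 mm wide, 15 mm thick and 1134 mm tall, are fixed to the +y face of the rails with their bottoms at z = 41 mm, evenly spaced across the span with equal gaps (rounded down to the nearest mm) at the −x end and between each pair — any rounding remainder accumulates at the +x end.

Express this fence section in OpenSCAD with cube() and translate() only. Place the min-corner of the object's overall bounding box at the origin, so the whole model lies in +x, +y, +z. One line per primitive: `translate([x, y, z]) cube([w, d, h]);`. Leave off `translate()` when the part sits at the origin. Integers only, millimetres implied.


cube([84, 84, 1319]);
translate([1965, 0, 0]) cube([84, 84, 1319]);
translate([84, 0, 153]) cube([1881, 84, 74]);
translate([84, 0, 980]) cube([1881, 84, 74]);
translate([164, 84, 41]) cube([100, 15, 1134]);
translate([344, 84, 41]) cube([100, 15, 1134]);
translate([524, 84, 41]) cube([100, 15, 1134]);
translate([704, 84, 41]) cube([100, 15, 1134]);
translate([884, 84, 41]) cube([100, 15, 1134]);
translate([1064, 84, 41]) cube([100, 15, 1134]);
translate([1244, 84, 41]) cube([100, 15, 1134]);
translate([1424, 84, 41]) cube([100, 15, 1134]);
translate([1604, 84, 41]) cube([100, 15, 1134]);
translate([1784, 84, 41]) cube([100, 15, 1134]);


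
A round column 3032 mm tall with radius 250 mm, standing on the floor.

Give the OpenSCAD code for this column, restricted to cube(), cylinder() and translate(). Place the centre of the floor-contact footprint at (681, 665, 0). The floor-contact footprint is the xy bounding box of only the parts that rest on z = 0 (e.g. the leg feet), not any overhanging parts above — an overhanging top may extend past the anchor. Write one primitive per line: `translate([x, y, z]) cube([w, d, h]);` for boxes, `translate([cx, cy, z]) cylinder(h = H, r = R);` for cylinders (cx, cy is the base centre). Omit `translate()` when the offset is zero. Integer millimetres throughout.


translate([681, 665, 0]) cylinder(h = 3032, r = 250);


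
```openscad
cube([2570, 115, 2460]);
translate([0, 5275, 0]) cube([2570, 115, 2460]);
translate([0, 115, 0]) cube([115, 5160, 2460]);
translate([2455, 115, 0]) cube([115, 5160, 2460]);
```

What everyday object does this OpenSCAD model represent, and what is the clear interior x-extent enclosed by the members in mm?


A house (or room) frame. The interior width is 2340 mm.

Four 2460 mm walls enclosing a rectangle with no floor or roof — a room or house frame. Outside width is 2570 mm and wall thickness is 115 mm, so the interior width is 2570 − 2 × 115 = 2340 mm.


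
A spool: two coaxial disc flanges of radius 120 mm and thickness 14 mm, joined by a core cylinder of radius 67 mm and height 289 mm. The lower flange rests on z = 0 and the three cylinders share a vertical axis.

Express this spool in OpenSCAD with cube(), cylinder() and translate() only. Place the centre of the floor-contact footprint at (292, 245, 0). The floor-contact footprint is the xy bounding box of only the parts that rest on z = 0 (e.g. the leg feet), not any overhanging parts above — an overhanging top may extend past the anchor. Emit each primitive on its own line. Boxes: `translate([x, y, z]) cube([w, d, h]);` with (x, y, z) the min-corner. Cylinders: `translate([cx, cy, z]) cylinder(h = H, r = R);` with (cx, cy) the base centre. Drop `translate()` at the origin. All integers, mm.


translate([292, 245, 0]) cylinder(h = 14, r = 120);
translate([292, 245, 14]) cylinder(h = 289, r = 67);
translate([292, 245, 303]) cylinder(h = 14, r = 120);


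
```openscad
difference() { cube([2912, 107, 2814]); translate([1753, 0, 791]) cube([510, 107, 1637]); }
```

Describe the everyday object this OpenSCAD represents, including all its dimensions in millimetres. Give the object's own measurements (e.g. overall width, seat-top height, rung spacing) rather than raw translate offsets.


A wall 2912 mm long (x), 107 mm thick (y), 2814 mm tall, with a rectangular window opening cut through it. The opening is 510 mm wide and 1637 mm tall; its sill is at z = 791 mm and its near (−x) edge is 1753 mm from the wall's −x end. The opening passes through the full wall thickness.
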